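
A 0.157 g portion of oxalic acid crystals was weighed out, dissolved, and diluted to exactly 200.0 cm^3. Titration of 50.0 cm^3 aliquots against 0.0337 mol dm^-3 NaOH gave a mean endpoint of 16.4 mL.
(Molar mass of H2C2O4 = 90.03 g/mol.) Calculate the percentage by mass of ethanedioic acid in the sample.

63.4 %

H2C2O4 + 2 NaOH → Na2C2O4 + 2 H2O
n(NaOH) per titration = 0.0164 × 0.0337 = 5.53 × 10^-4 mol
From the 1:2 ratio, n(H2C2O4) in each aliquot = 1/2 × 5.53 × 10^-4 = 2.76 × 10^-4 mol
n(H2C2O4) in the whole flask = 2.76 × 10^-4 × 200.0/50.0 = 1.11 × 10^-3 mol
mass of H2C2O4 = 1.11 × 10^-3 × 90.03 = 0.0995 g
% H2C2O4 = 0.0995 / 0.157 × 100 = 63.4 %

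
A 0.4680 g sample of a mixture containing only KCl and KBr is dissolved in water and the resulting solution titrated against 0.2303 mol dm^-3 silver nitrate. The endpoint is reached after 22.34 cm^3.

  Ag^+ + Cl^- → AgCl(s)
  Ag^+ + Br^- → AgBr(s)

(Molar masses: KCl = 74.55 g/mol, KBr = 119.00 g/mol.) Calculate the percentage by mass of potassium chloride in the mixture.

51.69 %

n(AgNO3) = 0.02234 × 0.2303 = 5.145 × 10^-3 mol
Let x = n(KCl), y = n(KBr).
Titrant: 1x + 1y = 5.145 × 10^-3;  mass: 74.55x + 119.00y = 0.4680
Solving, x = 3.245 × 10^-3 mol, y = 1.900 × 10^-3 mol
mass of KCl = 3.245 × 10^-3 × 74.55 = 0.2419 g
% KCl = 0.2419 / 0.4680 × 100 = 51.69 %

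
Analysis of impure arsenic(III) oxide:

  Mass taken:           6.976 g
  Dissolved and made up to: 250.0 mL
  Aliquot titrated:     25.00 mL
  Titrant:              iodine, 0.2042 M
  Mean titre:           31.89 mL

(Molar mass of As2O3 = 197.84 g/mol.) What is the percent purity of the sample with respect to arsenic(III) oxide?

92.34 %

As2O3 + 2 I2 + 2 H2O → As2O5 + 4 HI
n(I2) per titration = 0.03189 × 0.2042 = 6.512 × 10^-3 mol
From the 1:2 ratio, n(As2O3) in each aliquot = 1/2 × 6.512 × 10^-3 = 3.256 × 10^-3 mol
n(As2O3) in the whole flask = 3.256 × 10^-3 × 250.0/25.00 = 0.03256 mol
mass of As2O3 = 0.03256 × 197.84 = 6.442 g
% As2O3 = 6.442 / 6.976 × 100 = 92.34 %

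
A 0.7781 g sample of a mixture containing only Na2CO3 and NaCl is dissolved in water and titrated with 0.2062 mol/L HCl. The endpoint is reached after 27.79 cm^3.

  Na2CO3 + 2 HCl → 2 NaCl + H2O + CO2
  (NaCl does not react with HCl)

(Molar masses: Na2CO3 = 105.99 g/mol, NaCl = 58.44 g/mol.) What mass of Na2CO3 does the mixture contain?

n(HCl) = 0.02779 × 0.2062 = 5.730 × 10^-3 mol
Let x = n(Na2CO3), y = n(NaCl).
Titrant: 2x = 5.730 × 10^-3;  mass: 105.99x + 58.44y = 0.7781
Solving, x = 2.865 × 10^-3 mol, y = 8.118 × 10^-3 mol
mass of Na2CO3 = 2.865 × 10^-3 × 105.99 = 0.3037 g

0.3037 g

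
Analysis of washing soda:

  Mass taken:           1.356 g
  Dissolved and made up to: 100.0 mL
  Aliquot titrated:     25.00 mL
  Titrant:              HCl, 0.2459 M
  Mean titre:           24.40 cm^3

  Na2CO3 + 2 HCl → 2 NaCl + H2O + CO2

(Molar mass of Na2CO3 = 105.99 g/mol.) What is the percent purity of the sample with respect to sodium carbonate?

n(HCl) per titration = 0.02440 × 0.2459 = 6.000 × 10^-3 mol
From the 1:2 ratio, n(Na2CO3) in each aliquot = 1/2 × 6.000 × 10^-3 = 3.000 × 10^-3 mol
n(Na2CO3) in the whole flask = 3.000 × 10^-3 × 100.0/25.00 = 0.01200 mol
mass of Na2CO3 = 0.01200 × 105.99 = 1.272 g
% Na2CO3 = 1.272 / 1.356 × 100 = 93.80 %

93.80 %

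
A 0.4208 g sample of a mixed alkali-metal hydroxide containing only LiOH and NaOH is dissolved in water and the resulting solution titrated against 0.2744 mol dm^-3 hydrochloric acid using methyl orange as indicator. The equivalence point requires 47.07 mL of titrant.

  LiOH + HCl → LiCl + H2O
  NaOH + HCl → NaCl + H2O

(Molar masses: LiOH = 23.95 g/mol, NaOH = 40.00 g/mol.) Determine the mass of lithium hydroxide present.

0.1430 g

n(HCl) = 0.04707 × 0.2744 = 0.01292 mol
Let x = n(LiOH), y = n(NaOH).
Titrant: 1x + 1y = 0.01292;  mass: 23.95x + 40.00y = 0.4208
Solving, x = 5.971 × 10^-3 mol, y = 6.945 × 10^-3 mol
mass of LiOH = 5.971 × 10^-3 × 23.95 = 0.1430 g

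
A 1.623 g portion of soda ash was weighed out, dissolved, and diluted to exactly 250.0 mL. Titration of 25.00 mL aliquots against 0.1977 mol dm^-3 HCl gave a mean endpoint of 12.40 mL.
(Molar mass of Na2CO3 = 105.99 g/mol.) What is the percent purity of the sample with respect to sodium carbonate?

80.05 %

Na2CO3 + 2 HCl → 2 NaCl + H2O + CO2
n(HCl) per titration = 0.01240 × 0.1977 = 2.451 × 10^-3 mol
From the 1:2 ratio, n(Na2CO3) in each aliquot = 1/2 × 2.451 × 10^-3 = 1.226 × 10^-3 mol
n(Na2CO3) in the whole flask = 1.226 × 10^-3 × 250.0/25.00 = 0.01226 mol
mass of Na2CO3 = 0.01226 × 105.99 = 1.299 g
% Na2CO3 = 1.299 / 1.623 × 100 = 80.05 %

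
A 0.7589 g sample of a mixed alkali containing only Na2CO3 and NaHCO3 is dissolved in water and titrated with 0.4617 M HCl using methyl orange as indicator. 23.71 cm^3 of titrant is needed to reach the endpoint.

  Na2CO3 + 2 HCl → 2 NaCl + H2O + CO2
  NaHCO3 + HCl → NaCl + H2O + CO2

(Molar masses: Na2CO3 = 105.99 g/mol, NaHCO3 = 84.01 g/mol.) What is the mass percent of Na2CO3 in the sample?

36.19 %

n(HCl) = 0.02371 × 0.4617 = 0.01095 mol
Let x = n(Na2CO3), y = n(NaHCO3).
Titrant: 2x + 1y = 0.01095;  mass: 105.99x + 84.01y = 0.7589
Solving, x = 2.591 × 10^-3 mol, y = 5.764 × 10^-3 mol
mass of Na2CO3 = 2.591 × 10^-3 × 105.99 = 0.2747 g
% Na2CO3 = 0.2747 / 0.7589 × 100 = 36.19 %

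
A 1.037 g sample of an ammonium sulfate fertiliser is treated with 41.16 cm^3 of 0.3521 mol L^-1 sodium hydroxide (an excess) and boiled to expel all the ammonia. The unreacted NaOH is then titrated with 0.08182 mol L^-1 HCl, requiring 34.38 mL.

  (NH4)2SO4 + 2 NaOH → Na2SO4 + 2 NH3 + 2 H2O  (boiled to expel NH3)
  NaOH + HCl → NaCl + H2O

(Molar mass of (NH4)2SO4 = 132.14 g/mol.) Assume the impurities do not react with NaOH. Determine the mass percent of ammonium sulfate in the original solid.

n(NaOH) added = 0.04116 × 0.3521 = 0.01449 mol
n(HCl) used in back-titration = 0.03438 × 0.08182 = 2.813 × 10^-3 mol
n(NaOH) left over = 2.813 × 10^-3 mol (1:1 ratio)
n(NaOH) consumed by analyte = 0.01449 − 2.813 × 10^-3 = 0.01168 mol
From the 1:2 ratio, n((NH4)2SO4) = 1/2 × 0.01168 = 5.840 × 10^-3 mol
mass of (NH4)2SO4 = 5.840 × 10^-3 × 132.14 = 0.7717 g
% (NH4)2SO4 = 0.7717 / 1.037 × 100 = 74.41 %

74.41 %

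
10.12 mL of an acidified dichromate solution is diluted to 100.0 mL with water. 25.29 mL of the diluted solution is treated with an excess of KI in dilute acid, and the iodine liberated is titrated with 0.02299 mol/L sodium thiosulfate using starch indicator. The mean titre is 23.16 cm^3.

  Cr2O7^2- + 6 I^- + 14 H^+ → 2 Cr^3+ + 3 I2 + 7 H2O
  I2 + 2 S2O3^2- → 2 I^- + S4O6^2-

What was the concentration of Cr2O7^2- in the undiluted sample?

0.03467 mol/L

n(S2O3^2-) = 0.02316 × 0.02299 = 5.324 × 10^-4 mol
n(I2) = n(S2O3^2-)/2 = 2.662 × 10^-4 mol
From the 1:3 ratio, n(Cr2O7^2-) in the aliquot = 1/3 × 2.662 × 10^-4 = 8.874 × 10^-5 mol
[Cr2O7^2-]_dilute = 8.874 × 10^-5 / 0.02529 = 0.003509 mol/L
[Cr2O7^2-]_original = 0.003509 × 100.0/10.12 = 0.03467 mol/L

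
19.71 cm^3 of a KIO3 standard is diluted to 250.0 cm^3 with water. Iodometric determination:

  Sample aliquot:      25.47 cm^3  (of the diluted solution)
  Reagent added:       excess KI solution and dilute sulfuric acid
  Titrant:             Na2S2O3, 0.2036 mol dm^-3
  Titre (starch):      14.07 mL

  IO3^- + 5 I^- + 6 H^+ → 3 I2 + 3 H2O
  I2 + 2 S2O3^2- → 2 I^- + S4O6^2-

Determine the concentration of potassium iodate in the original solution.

n(S2O3^2-) = 0.01407 × 0.2036 = 2.865 × 10^-3 mol
n(I2) = n(S2O3^2-)/2 = 1.432 × 10^-3 mol
From the 1:3 ratio, n(IO3^-) in the aliquot = 1/3 × 1.432 × 10^-3 = 4.774 × 10^-4 mol
[IO3^-]_dilute = 4.774 × 10^-4 / 0.02547 = 0.01875 mol/L
[IO3^-]_original = 0.01875 × 250.0/19.71 = 0.2378 mol/L

0.2378 mol/L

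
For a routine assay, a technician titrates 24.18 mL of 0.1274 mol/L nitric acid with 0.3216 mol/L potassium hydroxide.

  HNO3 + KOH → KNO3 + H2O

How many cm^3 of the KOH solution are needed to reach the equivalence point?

n(HNO3) = 0.02418 L × 0.1274 mol/L = 3.081 × 10^-3 mol
n(KOH) = 3.081 × 10^-3 mol (1:1 stoichiometry)
V(KOH) = 3.081 × 10^-3 mol / 0.3216 mol/L = 0.009579 L = 9.579 mL

9.579 mL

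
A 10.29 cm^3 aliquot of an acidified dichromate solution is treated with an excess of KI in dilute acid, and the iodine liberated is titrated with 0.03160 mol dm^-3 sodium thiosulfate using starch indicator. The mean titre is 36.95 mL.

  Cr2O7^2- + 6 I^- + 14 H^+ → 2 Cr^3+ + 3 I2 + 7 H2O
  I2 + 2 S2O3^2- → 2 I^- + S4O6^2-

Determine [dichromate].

n(S2O3^2-) = 0.03695 × 0.03160 = 1.168 × 10^-3 mol
n(I2) = n(S2O3^2-)/2 = 5.838 × 10^-4 mol
From the 1:3 ratio, n(Cr2O7^2-) in the aliquot = 1/3 × 5.838 × 10^-4 = 1.946 × 10^-4 mol
[Cr2O7^2-] = 1.946 × 10^-4 / 0.01029 = 0.01891 mol/L

0.01891 mol/L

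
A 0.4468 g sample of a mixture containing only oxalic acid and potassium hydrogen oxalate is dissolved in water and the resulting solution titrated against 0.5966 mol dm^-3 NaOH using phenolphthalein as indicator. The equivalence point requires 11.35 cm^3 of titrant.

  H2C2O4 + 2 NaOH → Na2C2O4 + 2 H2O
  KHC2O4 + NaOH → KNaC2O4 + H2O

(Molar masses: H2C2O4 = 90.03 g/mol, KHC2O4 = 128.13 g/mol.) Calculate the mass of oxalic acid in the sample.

n(NaOH) = 0.01135 × 0.5966 = 6.771 × 10^-3 mol
Let x = n(H2C2O4), y = n(KHC2O4).
Titrant: 2x + 1y = 6.771 × 10^-3;  mass: 90.03x + 128.13y = 0.4468
Solving, x = 2.532 × 10^-3 mol, y = 1.708 × 10^-3 mol
mass of H2C2O4 = 2.532 × 10^-3 × 90.03 = 0.2279 g

0.2279 g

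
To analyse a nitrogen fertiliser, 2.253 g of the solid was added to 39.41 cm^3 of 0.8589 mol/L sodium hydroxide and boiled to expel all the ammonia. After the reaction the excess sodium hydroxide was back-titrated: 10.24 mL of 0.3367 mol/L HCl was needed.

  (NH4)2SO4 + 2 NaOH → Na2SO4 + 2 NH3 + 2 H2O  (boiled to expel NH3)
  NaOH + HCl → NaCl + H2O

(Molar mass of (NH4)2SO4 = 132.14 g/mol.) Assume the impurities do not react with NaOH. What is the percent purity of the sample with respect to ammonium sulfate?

89.15 %

n(NaOH) added = 0.03941 × 0.8589 = 0.03385 mol
n(HCl) used in back-titration = 0.01024 × 0.3367 = 3.448 × 10^-3 mol
n(NaOH) left over = 3.448 × 10^-3 mol (1:1 ratio)
n(NaOH) consumed by analyte = 0.03385 − 3.448 × 10^-3 = 0.03040 mol
From the 1:2 ratio, n((NH4)2SO4) = 1/2 × 0.03040 = 0.01520 mol
mass of (NH4)2SO4 = 0.01520 × 132.14 = 2.009 g
% (NH4)2SO4 = 2.009 / 2.253 × 100 = 89.15 %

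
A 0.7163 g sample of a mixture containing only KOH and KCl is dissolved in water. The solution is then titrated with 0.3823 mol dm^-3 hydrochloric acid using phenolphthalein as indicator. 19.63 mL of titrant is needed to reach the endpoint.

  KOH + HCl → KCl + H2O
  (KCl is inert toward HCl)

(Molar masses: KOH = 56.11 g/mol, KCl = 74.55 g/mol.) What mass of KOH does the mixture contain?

n(HCl) = 0.01963 × 0.3823 = 7.505 × 10^-3 mol
Let x = n(KOH), y = n(KCl).
Titrant: 1x = 7.505 × 10^-3;  mass: 56.11x + 74.55y = 0.7163
Solving, x = 7.505 × 10^-3 mol, y = 3.960 × 10^-3 mol
mass of KOH = 7.505 × 10^-3 × 56.11 = 0.4211 g

0.4211 g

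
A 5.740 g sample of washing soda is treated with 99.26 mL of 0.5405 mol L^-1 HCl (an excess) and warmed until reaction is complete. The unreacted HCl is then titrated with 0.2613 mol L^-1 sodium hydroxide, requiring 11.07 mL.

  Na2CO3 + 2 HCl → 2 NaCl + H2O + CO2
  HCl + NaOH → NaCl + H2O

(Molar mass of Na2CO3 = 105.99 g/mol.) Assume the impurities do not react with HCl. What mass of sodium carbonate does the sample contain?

2.690 g

n(HCl) added = 0.09926 × 0.5405 = 0.05365 mol
n(NaOH) used in back-titration = 0.01107 × 0.2613 = 2.893 × 10^-3 mol
n(HCl) left over = 2.893 × 10^-3 mol (1:1 ratio)
n(HCl) consumed by analyte = 0.05365 − 2.893 × 10^-3 = 0.05076 mol
From the 1:2 ratio, n(Na2CO3) = 1/2 × 0.05076 = 0.02538 mol
mass of Na2CO3 = 0.02538 × 105.99 = 2.690 g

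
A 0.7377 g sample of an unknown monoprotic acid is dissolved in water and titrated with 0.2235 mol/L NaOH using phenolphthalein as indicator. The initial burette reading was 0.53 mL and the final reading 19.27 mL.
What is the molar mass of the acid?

n(NaOH) = 0.01874 L × 0.2235 mol/L = 4.188 × 10^-3 mol
n(HA) = 4.188 × 10^-3 mol (1:1 ratio)
M = m / n = 0.7377 g / 4.188 × 10^-3 mol = 176.1 g/mol

176.1 g/mol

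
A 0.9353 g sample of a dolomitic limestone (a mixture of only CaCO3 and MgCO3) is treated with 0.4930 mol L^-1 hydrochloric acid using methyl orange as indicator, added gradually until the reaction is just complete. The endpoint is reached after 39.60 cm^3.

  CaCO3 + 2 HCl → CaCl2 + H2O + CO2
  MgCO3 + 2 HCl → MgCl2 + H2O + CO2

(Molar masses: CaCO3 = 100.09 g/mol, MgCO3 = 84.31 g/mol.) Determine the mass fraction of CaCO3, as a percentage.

n(HCl) = 0.03960 × 0.4930 = 0.01952 mol
Let x = n(CaCO3), y = n(MgCO3).
Titrant: 2x + 2y = 0.01952;  mass: 100.09x + 84.31y = 0.9353
Solving, x = 7.118 × 10^-3 mol, y = 2.644 × 10^-3 mol
mass of CaCO3 = 7.118 × 10^-3 × 100.09 = 0.7124 g
% CaCO3 = 0.7124 / 0.9353 × 100 = 76.17 %

76.17 %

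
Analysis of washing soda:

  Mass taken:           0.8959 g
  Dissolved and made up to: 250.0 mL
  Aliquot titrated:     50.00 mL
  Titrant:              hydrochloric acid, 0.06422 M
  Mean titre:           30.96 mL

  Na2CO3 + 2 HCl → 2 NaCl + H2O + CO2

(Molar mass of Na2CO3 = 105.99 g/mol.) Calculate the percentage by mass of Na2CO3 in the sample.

58.81 %

n(HCl) per titration = 0.03096 × 0.06422 = 1.988 × 10^-3 mol
From the 1:2 ratio, n(Na2CO3) in each aliquot = 1/2 × 1.988 × 10^-3 = 9.941 × 10^-4 mol
n(Na2CO3) in the whole flask = 9.941 × 10^-4 × 250.0/50.00 = 4.971 × 10^-3 mol
mass of Na2CO3 = 4.971 × 10^-3 × 105.99 = 0.5268 g
% Na2CO3 = 0.5268 / 0.8959 × 100 = 58.81 %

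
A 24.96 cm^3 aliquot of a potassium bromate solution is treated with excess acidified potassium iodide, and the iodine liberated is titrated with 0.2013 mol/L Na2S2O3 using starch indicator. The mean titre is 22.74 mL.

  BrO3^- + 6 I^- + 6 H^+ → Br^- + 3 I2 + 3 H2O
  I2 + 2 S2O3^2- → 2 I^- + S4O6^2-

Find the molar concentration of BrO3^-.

0.03057 mol/L

n(S2O3^2-) = 0.02274 × 0.2013 = 4.578 × 10^-3 mol
n(I2) = n(S2O3^2-)/2 = 2.289 × 10^-3 mol
From the 1:3 ratio, n(BrO3^-) in the aliquot = 1/3 × 2.289 × 10^-3 = 7.629 × 10^-4 mol
[BrO3^-] = 7.629 × 10^-4 / 0.02496 = 0.03057 mol/L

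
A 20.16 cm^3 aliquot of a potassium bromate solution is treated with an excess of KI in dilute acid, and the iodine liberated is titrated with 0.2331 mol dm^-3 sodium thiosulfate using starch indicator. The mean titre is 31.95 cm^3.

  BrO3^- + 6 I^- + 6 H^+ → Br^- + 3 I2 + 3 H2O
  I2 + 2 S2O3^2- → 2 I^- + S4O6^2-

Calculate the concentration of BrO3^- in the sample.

0.06157 mol/L

n(S2O3^2-) = 0.03195 × 0.2331 = 7.448 × 10^-3 mol
n(I2) = n(S2O3^2-)/2 = 3.724 × 10^-3 mol
From the 1:3 ratio, n(BrO3^-) in the aliquot = 1/3 × 3.724 × 10^-3 = 1.241 × 10^-3 mol
[BrO3^-] = 1.241 × 10^-3 / 0.02016 = 0.06157 mol/L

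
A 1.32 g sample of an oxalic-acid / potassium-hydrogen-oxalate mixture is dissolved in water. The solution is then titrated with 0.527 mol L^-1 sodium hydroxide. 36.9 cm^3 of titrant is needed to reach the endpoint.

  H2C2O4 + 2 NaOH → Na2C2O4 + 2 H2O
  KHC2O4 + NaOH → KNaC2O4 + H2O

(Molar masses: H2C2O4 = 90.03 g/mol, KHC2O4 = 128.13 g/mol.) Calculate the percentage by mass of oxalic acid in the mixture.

n(NaOH) = 0.0369 × 0.527 = 0.0194 mol
Let x = n(H2C2O4), y = n(KHC2O4).
Titrant: 2x + 1y = 0.0194;  mass: 90.03x + 128.13y = 1.32
Solving, x = 7.05 × 10^-3 mol, y = 5.35 × 10^-3 mol
mass of H2C2O4 = 7.05 × 10^-3 × 90.03 = 0.635 g
% H2C2O4 = 0.635 / 1.32 × 100 = 48.1 %

48.1 %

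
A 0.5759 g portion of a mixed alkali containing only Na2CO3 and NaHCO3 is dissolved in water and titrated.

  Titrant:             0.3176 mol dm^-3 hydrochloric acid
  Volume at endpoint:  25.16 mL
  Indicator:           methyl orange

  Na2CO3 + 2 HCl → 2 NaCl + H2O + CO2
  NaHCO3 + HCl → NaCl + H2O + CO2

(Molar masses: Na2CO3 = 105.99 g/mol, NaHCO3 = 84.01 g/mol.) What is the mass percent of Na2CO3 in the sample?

28.31 %

n(HCl) = 0.02516 × 0.3176 = 7.991 × 10^-3 mol
Let x = n(Na2CO3), y = n(NaHCO3).
Titrant: 2x + 1y = 7.991 × 10^-3;  mass: 105.99x + 84.01y = 0.5759
Solving, x = 1.538 × 10^-3 mol, y = 4.915 × 10^-3 mol
mass of Na2CO3 = 1.538 × 10^-3 × 105.99 = 0.1630 g
% Na2CO3 = 0.1630 / 0.5759 × 100 = 28.31 %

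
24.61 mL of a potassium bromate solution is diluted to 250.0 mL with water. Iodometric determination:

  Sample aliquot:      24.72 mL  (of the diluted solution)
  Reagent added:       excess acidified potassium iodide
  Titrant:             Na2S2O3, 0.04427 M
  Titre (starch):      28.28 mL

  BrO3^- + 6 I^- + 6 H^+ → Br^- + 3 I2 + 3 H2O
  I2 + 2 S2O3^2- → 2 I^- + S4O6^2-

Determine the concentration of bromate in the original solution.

n(S2O3^2-) = 0.02828 × 0.04427 = 1.252 × 10^-3 mol
n(I2) = n(S2O3^2-)/2 = 6.260 × 10^-4 mol
From the 1:3 ratio, n(BrO3^-) in the aliquot = 1/3 × 6.260 × 10^-4 = 2.087 × 10^-4 mol
[BrO3^-]_dilute = 2.087 × 10^-4 / 0.02472 = 0.008441 mol/L
[BrO3^-]_original = 0.008441 × 250.0/24.61 = 0.08575 mol/L

0.08575 M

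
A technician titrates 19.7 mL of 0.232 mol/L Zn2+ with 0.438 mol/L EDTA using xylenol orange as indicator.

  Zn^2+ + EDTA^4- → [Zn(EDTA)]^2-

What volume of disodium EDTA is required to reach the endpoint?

n(Zn2+) = 0.0197 L × 0.232 mol/L = 4.57 × 10^-3 mol
n(EDTA) = 4.57 × 10^-3 mol (1:1 stoichiometry)
V(EDTA) = 4.57 × 10^-3 mol / 0.438 mol/L = 0.0104 L = 10.4 mL

10.4 mL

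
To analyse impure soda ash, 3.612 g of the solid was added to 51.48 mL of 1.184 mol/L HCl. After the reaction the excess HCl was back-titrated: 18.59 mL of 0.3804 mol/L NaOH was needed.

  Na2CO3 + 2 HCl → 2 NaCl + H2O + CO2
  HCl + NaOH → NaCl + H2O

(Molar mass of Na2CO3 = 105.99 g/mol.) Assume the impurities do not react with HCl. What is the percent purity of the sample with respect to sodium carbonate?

79.05 %

n(HCl) added = 0.05148 × 1.184 = 0.06095 mol
n(NaOH) used in back-titration = 0.01859 × 0.3804 = 7.072 × 10^-3 mol
n(HCl) left over = 7.072 × 10^-3 mol (1:1 ratio)
n(HCl) consumed by analyte = 0.06095 − 7.072 × 10^-3 = 0.05388 mol
From the 1:2 ratio, n(Na2CO3) = 1/2 × 0.05388 = 0.02694 mol
mass of Na2CO3 = 0.02694 × 105.99 = 2.855 g
% Na2CO3 = 2.855 / 3.612 × 100 = 79.05 %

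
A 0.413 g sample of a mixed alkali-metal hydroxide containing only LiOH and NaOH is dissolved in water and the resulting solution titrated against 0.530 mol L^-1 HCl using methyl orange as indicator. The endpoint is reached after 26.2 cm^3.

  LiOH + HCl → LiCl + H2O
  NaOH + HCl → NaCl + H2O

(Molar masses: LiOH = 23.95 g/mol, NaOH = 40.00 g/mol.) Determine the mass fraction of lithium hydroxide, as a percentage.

n(HCl) = 0.0262 × 0.530 = 0.0139 mol
Let x = n(LiOH), y = n(NaOH).
Titrant: 1x + 1y = 0.0139;  mass: 23.95x + 40.00y = 0.413
Solving, x = 8.87 × 10^-3 mol, y = 5.01 × 10^-3 mol
mass of LiOH = 8.87 × 10^-3 × 23.95 = 0.213 g
% LiOH = 0.213 / 0.413 × 100 = 51.5 %

51.5 %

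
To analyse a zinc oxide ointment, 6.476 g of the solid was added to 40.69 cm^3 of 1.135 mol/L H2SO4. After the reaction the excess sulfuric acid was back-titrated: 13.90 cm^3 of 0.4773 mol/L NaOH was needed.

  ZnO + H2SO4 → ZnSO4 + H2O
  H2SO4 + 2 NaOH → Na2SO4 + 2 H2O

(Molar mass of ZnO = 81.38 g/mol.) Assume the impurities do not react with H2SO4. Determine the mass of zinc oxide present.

3.488 g

n(H2SO4) added = 0.04069 × 1.135 = 0.04618 mol
n(NaOH) used in back-titration = 0.01390 × 0.4773 = 6.634 × 10^-3 mol
From the 1:2 ratio, n(H2SO4) left over = 1/2 × 6.634 × 10^-3 = 3.317 × 10^-3 mol
n(H2SO4) consumed by analyte = 0.04618 − 3.317 × 10^-3 = 0.04287 mol
n(ZnO) = 0.04287 mol (1:1 ratio)
mass of ZnO = 0.04287 × 81.38 = 3.488 g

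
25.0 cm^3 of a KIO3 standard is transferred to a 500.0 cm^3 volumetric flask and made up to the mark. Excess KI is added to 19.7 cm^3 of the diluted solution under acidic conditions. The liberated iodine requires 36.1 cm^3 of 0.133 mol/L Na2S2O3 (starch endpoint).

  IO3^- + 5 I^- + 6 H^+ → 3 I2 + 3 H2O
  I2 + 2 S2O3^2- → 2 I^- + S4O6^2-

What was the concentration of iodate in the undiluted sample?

n(S2O3^2-) = 0.0361 × 0.133 = 4.80 × 10^-3 mol
n(I2) = n(S2O3^2-)/2 = 2.40 × 10^-3 mol
From the 1:3 ratio, n(IO3^-) in the aliquot = 1/3 × 2.40 × 10^-3 = 8.00 × 10^-4 mol
[IO3^-]_dilute = 8.00 × 10^-4 / 0.0197 = 0.0406 mol/L
[IO3^-]_original = 0.0406 × 500.0/25.0 = 0.812 mol/L

0.812 mol/L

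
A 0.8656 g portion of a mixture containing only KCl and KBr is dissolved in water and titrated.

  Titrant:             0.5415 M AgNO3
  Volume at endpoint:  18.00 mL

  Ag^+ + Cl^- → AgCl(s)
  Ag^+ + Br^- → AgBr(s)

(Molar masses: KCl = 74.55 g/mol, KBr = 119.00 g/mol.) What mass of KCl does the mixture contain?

0.4936 g

n(AgNO3) = 0.01800 × 0.5415 = 9.747 × 10^-3 mol
Let x = n(KCl), y = n(KBr).
Titrant: 1x + 1y = 9.747 × 10^-3;  mass: 74.55x + 119.00y = 0.8656
Solving, x = 6.621 × 10^-3 mol, y = 3.126 × 10^-3 mol
mass of KCl = 6.621 × 10^-3 × 74.55 = 0.4936 g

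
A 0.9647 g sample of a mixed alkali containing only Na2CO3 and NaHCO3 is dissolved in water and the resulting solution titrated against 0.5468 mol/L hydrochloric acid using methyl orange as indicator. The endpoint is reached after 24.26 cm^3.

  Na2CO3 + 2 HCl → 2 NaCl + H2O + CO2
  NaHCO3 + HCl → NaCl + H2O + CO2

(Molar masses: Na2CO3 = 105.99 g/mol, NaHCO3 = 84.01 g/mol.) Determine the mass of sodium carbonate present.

n(HCl) = 0.02426 × 0.5468 = 0.01327 mol
Let x = n(Na2CO3), y = n(NaHCO3).
Titrant: 2x + 1y = 0.01327;  mass: 105.99x + 84.01y = 0.9647
Solving, x = 2.414 × 10^-3 mol, y = 8.438 × 10^-3 mol
mass of Na2CO3 = 2.414 × 10^-3 × 105.99 = 0.2558 g

0.2558 g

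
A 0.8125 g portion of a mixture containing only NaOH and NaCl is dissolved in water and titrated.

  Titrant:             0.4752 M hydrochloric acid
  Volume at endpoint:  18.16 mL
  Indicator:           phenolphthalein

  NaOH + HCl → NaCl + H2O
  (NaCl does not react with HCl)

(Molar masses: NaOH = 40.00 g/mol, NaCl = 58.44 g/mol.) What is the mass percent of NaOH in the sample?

42.48 %

n(HCl) = 0.01816 × 0.4752 = 8.630 × 10^-3 mol
Let x = n(NaOH), y = n(NaCl).
Titrant: 1x = 8.630 × 10^-3;  mass: 40.00x + 58.44y = 0.8125
Solving, x = 8.630 × 10^-3 mol, y = 7.996 × 10^-3 mol
mass of NaOH = 8.630 × 10^-3 × 40.00 = 0.3452 g
% NaOH = 0.3452 / 0.8125 × 100 = 42.48 %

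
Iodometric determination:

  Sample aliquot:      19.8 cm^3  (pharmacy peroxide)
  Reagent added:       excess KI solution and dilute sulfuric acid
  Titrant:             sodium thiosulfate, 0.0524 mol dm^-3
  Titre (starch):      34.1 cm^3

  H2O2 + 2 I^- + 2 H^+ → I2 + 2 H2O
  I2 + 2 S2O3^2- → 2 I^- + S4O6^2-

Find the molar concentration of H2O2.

n(S2O3^2-) = 0.0341 × 0.0524 = 1.79 × 10^-3 mol
n(I2) = n(S2O3^2-)/2 = 8.93 × 10^-4 mol
n(H2O2) in the aliquot = 8.93 × 10^-4 mol (1:1 ratio)
[H2O2] = 8.93 × 10^-4 / 0.0198 = 0.0451 mol/L

0.0451 mol/L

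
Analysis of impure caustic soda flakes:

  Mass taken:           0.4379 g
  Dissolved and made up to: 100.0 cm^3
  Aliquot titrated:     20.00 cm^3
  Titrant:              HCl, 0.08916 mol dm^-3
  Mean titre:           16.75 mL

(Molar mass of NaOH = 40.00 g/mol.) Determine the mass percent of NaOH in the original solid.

68.21 %

NaOH + HCl → NaCl + H2O
n(HCl) per titration = 0.01675 × 0.08916 = 1.493 × 10^-3 mol
n(NaOH) in each aliquot = 1.493 × 10^-3 mol (1:1 ratio)
n(NaOH) in the whole flask = 1.493 × 10^-3 × 100.0/20.00 = 7.467 × 10^-3 mol
mass of NaOH = 7.467 × 10^-3 × 40.00 = 0.2987 g
% NaOH = 0.2987 / 0.4379 × 100 = 68.21 %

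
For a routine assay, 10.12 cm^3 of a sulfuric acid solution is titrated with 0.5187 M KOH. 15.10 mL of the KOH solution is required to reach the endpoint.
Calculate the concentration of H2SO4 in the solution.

0.3870 M

H2SO4 + 2 KOH → K2SO4 + 2 H2O
n(KOH) = 0.01510 L × 0.5187 mol/L = 7.832 × 10^-3 mol
From the 1:2 mole ratio, n(H2SO4) = 1/2 × 7.832 × 10^-3 = 3.916 × 10^-3 mol
[H2SO4] = 3.916 × 10^-3 mol / 0.01012 L = 0.3870 mol/L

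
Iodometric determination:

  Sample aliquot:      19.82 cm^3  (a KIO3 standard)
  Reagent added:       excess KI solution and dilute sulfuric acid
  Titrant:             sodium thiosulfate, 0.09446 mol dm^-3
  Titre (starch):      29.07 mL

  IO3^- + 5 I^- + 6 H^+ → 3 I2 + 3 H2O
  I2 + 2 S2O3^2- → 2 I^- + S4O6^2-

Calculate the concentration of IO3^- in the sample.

0.02309 mol/L

n(S2O3^2-) = 0.02907 × 0.09446 = 2.746 × 10^-3 mol
n(I2) = n(S2O3^2-)/2 = 1.373 × 10^-3 mol
From the 1:3 ratio, n(IO3^-) in the aliquot = 1/3 × 1.373 × 10^-3 = 4.577 × 10^-4 mol
[IO3^-] = 4.577 × 10^-4 / 0.01982 = 0.02309 mol/L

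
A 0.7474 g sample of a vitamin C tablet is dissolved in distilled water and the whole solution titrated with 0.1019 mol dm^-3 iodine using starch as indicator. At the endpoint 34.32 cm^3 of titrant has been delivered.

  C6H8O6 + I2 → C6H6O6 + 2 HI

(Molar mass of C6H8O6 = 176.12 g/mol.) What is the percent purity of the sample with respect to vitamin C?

n(I2) = 0.03432 L × 0.1019 mol/L = 3.497 × 10^-3 mol
n(C6H8O6) = 3.497 × 10^-3 mol (1:1 ratio)
mass of C6H8O6 = 3.497 × 10^-3 × 176.12 g/mol = 0.6159 g
% C6H8O6 = 0.6159 / 0.7474 × 100 = 82.41 %

82.41 %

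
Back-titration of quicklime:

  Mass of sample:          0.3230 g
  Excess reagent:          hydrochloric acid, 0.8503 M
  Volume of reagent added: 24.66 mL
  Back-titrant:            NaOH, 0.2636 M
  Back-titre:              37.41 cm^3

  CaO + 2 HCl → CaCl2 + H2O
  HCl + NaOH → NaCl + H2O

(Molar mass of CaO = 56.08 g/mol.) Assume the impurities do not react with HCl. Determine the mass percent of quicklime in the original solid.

96.42 %

n(HCl) added = 0.02466 × 0.8503 = 0.02097 mol
n(NaOH) used in back-titration = 0.03741 × 0.2636 = 9.861 × 10^-3 mol
n(HCl) left over = 9.861 × 10^-3 mol (1:1 ratio)
n(HCl) consumed by analyte = 0.02097 − 9.861 × 10^-3 = 0.01111 mol
From the 1:2 ratio, n(CaO) = 1/2 × 0.01111 = 5.554 × 10^-3 mol
mass of CaO = 5.554 × 10^-3 × 56.08 = 0.3114 g
% CaO = 0.3114 / 0.3230 × 100 = 96.42 %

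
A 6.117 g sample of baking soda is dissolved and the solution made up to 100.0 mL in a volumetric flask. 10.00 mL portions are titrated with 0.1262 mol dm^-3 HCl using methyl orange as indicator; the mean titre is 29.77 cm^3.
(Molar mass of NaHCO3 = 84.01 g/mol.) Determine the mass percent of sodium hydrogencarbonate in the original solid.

NaHCO3 + HCl → NaCl + H2O + CO2
n(HCl) per titration = 0.02977 × 0.1262 = 3.757 × 10^-3 mol
n(NaHCO3) in each aliquot = 3.757 × 10^-3 mol (1:1 ratio)
n(NaHCO3) in the whole flask = 3.757 × 10^-3 × 100.0/10.00 = 0.03757 mol
mass of NaHCO3 = 0.03757 × 84.01 = 3.156 g
% NaHCO3 = 3.156 / 6.117 × 100 = 51.60 %

51.60 %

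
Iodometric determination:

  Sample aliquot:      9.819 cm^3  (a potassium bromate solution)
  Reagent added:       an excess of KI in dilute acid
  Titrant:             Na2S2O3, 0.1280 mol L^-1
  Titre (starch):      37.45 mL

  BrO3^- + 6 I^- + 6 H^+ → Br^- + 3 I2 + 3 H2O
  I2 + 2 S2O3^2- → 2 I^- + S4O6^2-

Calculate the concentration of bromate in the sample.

0.08137 mol/L

n(S2O3^2-) = 0.03745 × 0.1280 = 4.794 × 10^-3 mol
n(I2) = n(S2O3^2-)/2 = 2.397 × 10^-3 mol
From the 1:3 ratio, n(BrO3^-) in the aliquot = 1/3 × 2.397 × 10^-3 = 7.989 × 10^-4 mol
[BrO3^-] = 7.989 × 10^-4 / 0.009819 = 0.08137 mol/L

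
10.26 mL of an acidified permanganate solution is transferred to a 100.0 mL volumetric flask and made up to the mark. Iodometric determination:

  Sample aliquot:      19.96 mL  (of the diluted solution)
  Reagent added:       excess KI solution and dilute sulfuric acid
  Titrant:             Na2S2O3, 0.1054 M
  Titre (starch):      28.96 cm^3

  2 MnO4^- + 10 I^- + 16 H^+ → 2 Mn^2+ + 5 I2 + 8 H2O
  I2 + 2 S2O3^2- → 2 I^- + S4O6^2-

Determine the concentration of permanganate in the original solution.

n(S2O3^2-) = 0.02896 × 0.1054 = 3.052 × 10^-3 mol
n(I2) = n(S2O3^2-)/2 = 1.526 × 10^-3 mol
From the 2:5 ratio, n(MnO4^-) in the aliquot = 2/5 × 1.526 × 10^-3 = 6.105 × 10^-4 mol
[MnO4^-]_dilute = 6.105 × 10^-4 / 0.01996 = 0.03059 mol/L
[MnO4^-]_original = 0.03059 × 100.0/10.26 = 0.2981 mol/L

0.2981 M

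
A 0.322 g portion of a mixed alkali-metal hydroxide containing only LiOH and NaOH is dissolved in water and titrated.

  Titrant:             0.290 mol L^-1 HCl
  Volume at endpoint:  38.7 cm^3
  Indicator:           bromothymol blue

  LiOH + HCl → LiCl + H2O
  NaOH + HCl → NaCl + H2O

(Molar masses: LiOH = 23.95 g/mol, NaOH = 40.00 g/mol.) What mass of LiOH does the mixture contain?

0.189 g

n(HCl) = 0.0387 × 0.290 = 0.0112 mol
Let x = n(LiOH), y = n(NaOH).
Titrant: 1x + 1y = 0.0112;  mass: 23.95x + 40.00y = 0.322
Solving, x = 7.91 × 10^-3 mol, y = 3.32 × 10^-3 mol
mass of LiOH = 7.91 × 10^-3 × 23.95 = 0.189 g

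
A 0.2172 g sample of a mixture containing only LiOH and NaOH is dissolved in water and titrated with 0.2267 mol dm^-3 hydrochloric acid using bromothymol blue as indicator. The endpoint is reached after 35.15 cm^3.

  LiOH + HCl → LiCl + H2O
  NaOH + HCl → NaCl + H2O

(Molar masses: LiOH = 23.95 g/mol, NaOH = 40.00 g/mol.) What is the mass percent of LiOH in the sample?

n(HCl) = 0.03515 × 0.2267 = 7.969 × 10^-3 mol
Let x = n(LiOH), y = n(NaOH).
Titrant: 1x + 1y = 7.969 × 10^-3;  mass: 23.95x + 40.00y = 0.2172
Solving, x = 6.326 × 10^-3 mol, y = 1.642 × 10^-3 mol
mass of LiOH = 6.326 × 10^-3 × 23.95 = 0.1515 g
% LiOH = 0.1515 / 0.2172 × 100 = 69.76 %

69.76 %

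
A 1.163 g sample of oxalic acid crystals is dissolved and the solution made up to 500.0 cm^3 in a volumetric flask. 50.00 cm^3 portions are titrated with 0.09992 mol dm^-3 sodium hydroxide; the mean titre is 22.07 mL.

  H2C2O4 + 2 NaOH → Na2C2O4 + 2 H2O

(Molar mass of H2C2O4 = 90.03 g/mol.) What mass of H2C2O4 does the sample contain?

n(NaOH) per titration = 0.02207 × 0.09992 = 2.205 × 10^-3 mol
From the 1:2 ratio, n(H2C2O4) in each aliquot = 1/2 × 2.205 × 10^-3 = 1.103 × 10^-3 mol
n(H2C2O4) in the whole flask = 1.103 × 10^-3 × 500.0/50.00 = 0.01103 mol
mass of H2C2O4 = 0.01103 × 90.03 = 0.9927 g

0.9927 g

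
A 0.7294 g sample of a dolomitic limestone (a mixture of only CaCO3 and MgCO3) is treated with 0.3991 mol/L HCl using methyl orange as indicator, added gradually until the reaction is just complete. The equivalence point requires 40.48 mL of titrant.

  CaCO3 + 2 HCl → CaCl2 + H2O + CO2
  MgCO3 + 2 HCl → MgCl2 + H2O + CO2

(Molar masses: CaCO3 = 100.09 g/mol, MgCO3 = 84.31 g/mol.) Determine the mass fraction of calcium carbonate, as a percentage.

42.06 %

n(HCl) = 0.04048 × 0.3991 = 0.01616 mol
Let x = n(CaCO3), y = n(MgCO3).
Titrant: 2x + 2y = 0.01616;  mass: 100.09x + 84.31y = 0.7294
Solving, x = 3.065 × 10^-3 mol, y = 5.013 × 10^-3 mol
mass of CaCO3 = 3.065 × 10^-3 × 100.09 = 0.3068 g
% CaCO3 = 0.3068 / 0.7294 × 100 = 42.06 %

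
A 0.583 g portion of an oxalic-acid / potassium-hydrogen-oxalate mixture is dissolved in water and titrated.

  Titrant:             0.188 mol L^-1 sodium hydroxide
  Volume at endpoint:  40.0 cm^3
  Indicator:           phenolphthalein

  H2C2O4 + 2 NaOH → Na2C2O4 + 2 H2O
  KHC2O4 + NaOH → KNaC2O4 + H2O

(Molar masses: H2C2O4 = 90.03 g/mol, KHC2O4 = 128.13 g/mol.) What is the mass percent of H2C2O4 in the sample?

35.4 %

n(NaOH) = 0.0400 × 0.188 = 7.52 × 10^-3 mol
Let x = n(H2C2O4), y = n(KHC2O4).
Titrant: 2x + 1y = 7.52 × 10^-3;  mass: 90.03x + 128.13y = 0.583
Solving, x = 2.29 × 10^-3 mol, y = 2.94 × 10^-3 mol
mass of H2C2O4 = 2.29 × 10^-3 × 90.03 = 0.206 g
% H2C2O4 = 0.206 / 0.583 × 100 = 35.4 %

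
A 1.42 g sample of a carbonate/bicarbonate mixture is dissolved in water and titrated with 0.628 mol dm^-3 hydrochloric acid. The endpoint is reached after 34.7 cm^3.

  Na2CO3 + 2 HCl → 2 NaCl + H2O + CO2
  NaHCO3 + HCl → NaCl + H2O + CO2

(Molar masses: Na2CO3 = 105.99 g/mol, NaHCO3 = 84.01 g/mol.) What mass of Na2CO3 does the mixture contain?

0.702 g

n(HCl) = 0.0347 × 0.628 = 0.0218 mol
Let x = n(Na2CO3), y = n(NaHCO3).
Titrant: 2x + 1y = 0.0218;  mass: 105.99x + 84.01y = 1.42
Solving, x = 6.62 × 10^-3 mol, y = 8.55 × 10^-3 mol
mass of Na2CO3 = 6.62 × 10^-3 × 105.99 = 0.702 g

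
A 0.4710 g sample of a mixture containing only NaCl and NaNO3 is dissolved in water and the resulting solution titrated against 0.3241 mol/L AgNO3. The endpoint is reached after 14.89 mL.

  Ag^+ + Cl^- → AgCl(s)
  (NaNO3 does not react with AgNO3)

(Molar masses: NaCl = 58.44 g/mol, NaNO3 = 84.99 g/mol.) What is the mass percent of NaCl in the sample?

n(AgNO3) = 0.01489 × 0.3241 = 4.826 × 10^-3 mol
Let x = n(NaCl), y = n(NaNO3).
Titrant: 1x = 4.826 × 10^-3;  mass: 58.44x + 84.99y = 0.4710
Solving, x = 4.826 × 10^-3 mol, y = 2.224 × 10^-3 mol
mass of NaCl = 4.826 × 10^-3 × 58.44 = 0.2820 g
% NaCl = 0.2820 / 0.4710 × 100 = 59.88 %

59.88 %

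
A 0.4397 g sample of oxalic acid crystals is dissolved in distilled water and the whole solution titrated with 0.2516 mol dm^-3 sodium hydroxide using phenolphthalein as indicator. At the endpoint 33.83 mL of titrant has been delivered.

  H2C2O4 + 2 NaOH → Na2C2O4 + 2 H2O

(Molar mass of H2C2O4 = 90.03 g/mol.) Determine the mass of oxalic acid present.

0.3832 g

n(NaOH) = 0.03383 L × 0.2516 mol/L = 8.512 × 10^-3 mol
From the 1:2 ratio, n(H2C2O4) = 1/2 × 8.512 × 10^-3 = 4.256 × 10^-3 mol
mass of H2C2O4 = 4.256 × 10^-3 × 90.03 g/mol = 0.3832 g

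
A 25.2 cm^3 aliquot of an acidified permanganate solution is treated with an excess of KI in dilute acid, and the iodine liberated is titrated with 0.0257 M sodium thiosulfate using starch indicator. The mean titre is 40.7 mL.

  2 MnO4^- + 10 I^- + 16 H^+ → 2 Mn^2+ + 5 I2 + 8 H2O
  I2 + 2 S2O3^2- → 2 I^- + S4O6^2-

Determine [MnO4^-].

n(S2O3^2-) = 0.0407 × 0.0257 = 1.05 × 10^-3 mol
n(I2) = n(S2O3^2-)/2 = 5.23 × 10^-4 mol
From the 2:5 ratio, n(MnO4^-) in the aliquot = 2/5 × 5.23 × 10^-4 = 2.09 × 10^-4 mol
[MnO4^-] = 2.09 × 10^-4 / 0.0252 = 0.00830 mol/L

0.00830 M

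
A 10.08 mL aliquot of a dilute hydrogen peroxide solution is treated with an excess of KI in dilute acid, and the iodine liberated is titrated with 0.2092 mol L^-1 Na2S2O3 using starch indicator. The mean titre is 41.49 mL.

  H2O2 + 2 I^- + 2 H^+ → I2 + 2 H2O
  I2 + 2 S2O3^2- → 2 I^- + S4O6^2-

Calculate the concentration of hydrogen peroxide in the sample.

0.4305 mol/L

n(S2O3^2-) = 0.04149 × 0.2092 = 8.680 × 10^-3 mol
n(I2) = n(S2O3^2-)/2 = 4.340 × 10^-3 mol
n(H2O2) in the aliquot = 4.340 × 10^-3 mol (1:1 ratio)
[H2O2] = 4.340 × 10^-3 / 0.01008 = 0.4305 mol/L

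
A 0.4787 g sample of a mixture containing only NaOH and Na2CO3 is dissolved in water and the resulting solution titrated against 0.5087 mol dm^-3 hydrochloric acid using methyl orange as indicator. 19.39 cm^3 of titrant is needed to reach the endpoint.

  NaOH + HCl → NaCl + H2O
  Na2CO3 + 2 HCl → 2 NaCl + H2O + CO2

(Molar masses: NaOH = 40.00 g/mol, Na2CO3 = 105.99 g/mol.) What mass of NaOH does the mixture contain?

0.1355 g

n(HCl) = 0.01939 × 0.5087 = 9.864 × 10^-3 mol
Let x = n(NaOH), y = n(Na2CO3).
Titrant: 1x + 2y = 9.864 × 10^-3;  mass: 40.00x + 105.99y = 0.4787
Solving, x = 3.388 × 10^-3 mol, y = 3.238 × 10^-3 mol
mass of NaOH = 3.388 × 10^-3 × 40.00 = 0.1355 g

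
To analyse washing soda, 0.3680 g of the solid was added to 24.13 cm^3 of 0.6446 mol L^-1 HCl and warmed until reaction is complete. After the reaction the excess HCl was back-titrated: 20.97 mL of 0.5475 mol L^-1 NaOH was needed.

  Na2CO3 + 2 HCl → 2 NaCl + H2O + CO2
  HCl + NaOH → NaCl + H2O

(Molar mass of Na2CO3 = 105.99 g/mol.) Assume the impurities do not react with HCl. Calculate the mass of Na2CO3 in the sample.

n(HCl) added = 0.02413 × 0.6446 = 0.01555 mol
n(NaOH) used in back-titration = 0.02097 × 0.5475 = 0.01148 mol
n(HCl) left over = 0.01148 mol (1:1 ratio)
n(HCl) consumed by analyte = 0.01555 − 0.01148 = 4.073 × 10^-3 mol
From the 1:2 ratio, n(Na2CO3) = 1/2 × 4.073 × 10^-3 = 2.037 × 10^-3 mol
mass of Na2CO3 = 2.037 × 10^-3 × 105.99 = 0.2159 g

0.2159 g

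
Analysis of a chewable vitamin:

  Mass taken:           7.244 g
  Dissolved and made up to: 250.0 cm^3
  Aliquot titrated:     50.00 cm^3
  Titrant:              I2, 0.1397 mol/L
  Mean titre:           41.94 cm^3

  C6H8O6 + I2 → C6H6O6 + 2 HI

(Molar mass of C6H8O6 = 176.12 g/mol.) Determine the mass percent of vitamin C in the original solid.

n(I2) per titration = 0.04194 × 0.1397 = 5.859 × 10^-3 mol
n(C6H8O6) in each aliquot = 5.859 × 10^-3 mol (1:1 ratio)
n(C6H8O6) in the whole flask = 5.859 × 10^-3 × 250.0/50.00 = 0.02930 mol
mass of C6H8O6 = 0.02930 × 176.12 = 5.159 g
% C6H8O6 = 5.159 / 7.244 × 100 = 71.22 %

71.22 %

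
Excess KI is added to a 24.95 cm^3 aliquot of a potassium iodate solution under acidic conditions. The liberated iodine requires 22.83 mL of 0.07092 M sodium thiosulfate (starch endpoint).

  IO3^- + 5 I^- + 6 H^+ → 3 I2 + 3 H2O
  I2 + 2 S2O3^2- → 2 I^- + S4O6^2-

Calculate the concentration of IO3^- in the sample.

n(S2O3^2-) = 0.02283 × 0.07092 = 1.619 × 10^-3 mol
n(I2) = n(S2O3^2-)/2 = 8.096 × 10^-4 mol
From the 1:3 ratio, n(IO3^-) in the aliquot = 1/3 × 8.096 × 10^-4 = 2.699 × 10^-4 mol
[IO3^-] = 2.699 × 10^-4 / 0.02495 = 0.01082 mol/L

0.01082 M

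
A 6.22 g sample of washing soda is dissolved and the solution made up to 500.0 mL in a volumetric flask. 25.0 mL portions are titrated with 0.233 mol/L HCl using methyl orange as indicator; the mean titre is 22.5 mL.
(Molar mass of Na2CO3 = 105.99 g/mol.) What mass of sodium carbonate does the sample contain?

Na2CO3 + 2 HCl → 2 NaCl + H2O + CO2
n(HCl) per titration = 0.0225 × 0.233 = 5.24 × 10^-3 mol
From the 1:2 ratio, n(Na2CO3) in each aliquot = 1/2 × 5.24 × 10^-3 = 2.62 × 10^-3 mol
n(Na2CO3) in the whole flask = 2.62 × 10^-3 × 500.0/25.0 = 0.0524 mol
mass of Na2CO3 = 0.0524 × 105.99 = 5.56 g

5.56 g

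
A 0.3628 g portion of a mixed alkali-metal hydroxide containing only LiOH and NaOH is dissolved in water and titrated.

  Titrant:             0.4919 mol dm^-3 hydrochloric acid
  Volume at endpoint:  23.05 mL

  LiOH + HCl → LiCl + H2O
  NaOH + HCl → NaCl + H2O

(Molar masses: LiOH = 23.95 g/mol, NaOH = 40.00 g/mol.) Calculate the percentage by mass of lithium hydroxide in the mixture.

37.32 %

n(HCl) = 0.02305 × 0.4919 = 0.01134 mol
Let x = n(LiOH), y = n(NaOH).
Titrant: 1x + 1y = 0.01134;  mass: 23.95x + 40.00y = 0.3628
Solving, x = 5.653 × 10^-3 mol, y = 5.685 × 10^-3 mol
mass of LiOH = 5.653 × 10^-3 × 23.95 = 0.1354 g
% LiOH = 0.1354 / 0.3628 × 100 = 37.32 %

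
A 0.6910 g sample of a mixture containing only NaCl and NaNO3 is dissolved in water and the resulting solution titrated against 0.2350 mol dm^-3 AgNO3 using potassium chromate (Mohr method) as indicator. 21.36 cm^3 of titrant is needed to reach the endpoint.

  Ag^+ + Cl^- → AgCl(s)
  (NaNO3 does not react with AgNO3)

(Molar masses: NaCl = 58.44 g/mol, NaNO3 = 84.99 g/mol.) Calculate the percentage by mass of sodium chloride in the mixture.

n(AgNO3) = 0.02136 × 0.2350 = 5.020 × 10^-3 mol
Let x = n(NaCl), y = n(NaNO3).
Titrant: 1x = 5.020 × 10^-3;  mass: 58.44x + 84.99y = 0.6910
Solving, x = 5.020 × 10^-3 mol, y = 4.679 × 10^-3 mol
mass of NaCl = 5.020 × 10^-3 × 58.44 = 0.2933 g
% NaCl = 0.2933 / 0.6910 × 100 = 42.45 %

42.45 %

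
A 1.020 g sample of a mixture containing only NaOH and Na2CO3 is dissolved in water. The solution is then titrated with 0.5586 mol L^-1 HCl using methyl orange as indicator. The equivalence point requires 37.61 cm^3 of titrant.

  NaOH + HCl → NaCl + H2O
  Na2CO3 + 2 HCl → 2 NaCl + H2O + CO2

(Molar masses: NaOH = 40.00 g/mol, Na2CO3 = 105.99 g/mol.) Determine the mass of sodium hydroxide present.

0.2874 g

n(HCl) = 0.03761 × 0.5586 = 0.02101 mol
Let x = n(NaOH), y = n(Na2CO3).
Titrant: 1x + 2y = 0.02101;  mass: 40.00x + 105.99y = 1.020
Solving, x = 7.185 × 10^-3 mol, y = 6.912 × 10^-3 mol
mass of NaOH = 7.185 × 10^-3 × 40.00 = 0.2874 g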